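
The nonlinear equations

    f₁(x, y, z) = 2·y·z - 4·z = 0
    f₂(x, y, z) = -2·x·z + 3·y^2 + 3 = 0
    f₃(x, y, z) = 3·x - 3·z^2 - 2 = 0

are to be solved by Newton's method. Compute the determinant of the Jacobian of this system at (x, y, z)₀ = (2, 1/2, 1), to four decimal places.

J = [[0, 2·z, 2·y - 4], [-2·z, 6·y, -2·x], [3, 0, -6·z]].
At the point, J = [[0.0000, 2.0000, -3.0000], [-2.0000, 3.0000, -4.0000], [3.0000, 0.0000, -6.0000]].
det J = -21.0000.

-21.0000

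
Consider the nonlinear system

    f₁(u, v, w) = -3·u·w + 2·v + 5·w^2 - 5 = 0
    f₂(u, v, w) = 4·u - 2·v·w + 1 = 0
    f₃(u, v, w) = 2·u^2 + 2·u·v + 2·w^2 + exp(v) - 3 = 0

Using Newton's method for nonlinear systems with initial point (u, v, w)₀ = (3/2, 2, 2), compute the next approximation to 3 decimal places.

At (3/2, 2, 2): F = (10.000, -1.000, 22.88906).
Jacobian J = [[-3·w, 2, -3·u + 10·w], [4, -2·w, -2·v], [4·u + 2·v, 2·u + exp(v), 4·w]].
At the point, J = [[-6.000, 2.000, 15.500], [4.000, -4.000, -4.000], [10.000, 10.38906, 8.000]] (det J = 1062.78413).
Solving J·Δ = −F gives Δ = (-1.116, -0.332, -1.035).
Then the next iterate is (u, v, w)₁ = (0.384, 1.668, 0.965).

(0.384, 1.668, 0.965)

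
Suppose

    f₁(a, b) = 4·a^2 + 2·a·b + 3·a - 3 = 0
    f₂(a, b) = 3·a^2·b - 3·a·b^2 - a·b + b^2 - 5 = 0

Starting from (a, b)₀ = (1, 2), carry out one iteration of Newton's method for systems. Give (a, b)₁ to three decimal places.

(0.651, 0.616)

At (1, 2): F = (8.000, -9.000).
Jacobian J = [[8·a + 2·b + 3, 2·a], [6·a·b - 3·b^2 - b, 3·a^2 - 6·a·b - a + 2·b]].
At the point, J = [[15.000, 2.000], [-2.000, -6.000]] (det J = -86.000).
Solving J·Δ = −F gives Δ = (-0.349, -1.384).
Then the next iterate is (a, b)₁ = (0.651, 0.616).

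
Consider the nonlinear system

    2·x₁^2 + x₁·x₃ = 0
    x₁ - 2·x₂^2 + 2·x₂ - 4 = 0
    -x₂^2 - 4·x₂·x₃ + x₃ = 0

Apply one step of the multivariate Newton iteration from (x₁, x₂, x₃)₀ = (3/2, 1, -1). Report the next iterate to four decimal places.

(1.0000, -0.5000, -1.3333)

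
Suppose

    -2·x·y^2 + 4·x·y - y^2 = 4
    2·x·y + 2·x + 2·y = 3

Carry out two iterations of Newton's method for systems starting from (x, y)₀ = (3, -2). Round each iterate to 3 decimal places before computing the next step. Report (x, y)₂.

(0.278, 0.222)

At (3, -2): F = (-56.000, -13.000).
Jacobian J = [[-2·y^2 + 4·y, -4·x·y + 4·x - 2·y], [2·y + 2, 2·x + 2]].
At the point, J = [[-16.000, 40.000], [-2.000, 8.000]] (det J = -48.000).
Solving J·Δ = −F gives Δ = (1.500, 2.000).
Then the next iterate is (x, y)₁ = (4.500, 0.000).
Round to (4.500, 0.000) and repeat: F = (-4.000, 6.000), J = [[0.000, 18.000], [2.000, 11.000]].
Δ = (-4.222, 0.222), so (x, y)₂ = (0.278, 0.222).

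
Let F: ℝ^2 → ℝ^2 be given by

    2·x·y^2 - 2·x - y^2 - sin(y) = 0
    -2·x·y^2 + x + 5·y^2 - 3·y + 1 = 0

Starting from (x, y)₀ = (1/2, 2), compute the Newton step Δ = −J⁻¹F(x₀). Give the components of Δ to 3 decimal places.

(0.366, -0.688)

At (1/2, 2): F = (-1.90930, 11.500).
Jacobian J = [[2·y^2 - 2, 4·x·y - 2·y - cos(y)], [-2·y^2 + 1, -4·x·y + 10·y - 3]].
At the point, J = [[6.000, 0.41615], [-7.000, 13.000]] (det J = 80.91303).
Solving J·Δ = −F gives Δ = (0.366, -0.688).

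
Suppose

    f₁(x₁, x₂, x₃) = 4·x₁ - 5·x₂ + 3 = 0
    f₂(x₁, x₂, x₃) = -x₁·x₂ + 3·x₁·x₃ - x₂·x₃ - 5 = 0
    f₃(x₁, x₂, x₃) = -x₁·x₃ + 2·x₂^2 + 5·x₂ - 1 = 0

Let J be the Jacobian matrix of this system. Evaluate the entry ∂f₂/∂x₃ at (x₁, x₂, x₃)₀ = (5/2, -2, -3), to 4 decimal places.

∂f₂/∂x₃ = 3·x₁ - x₂.
At (5/2, -2, -3) this is 9.5000.

9.5000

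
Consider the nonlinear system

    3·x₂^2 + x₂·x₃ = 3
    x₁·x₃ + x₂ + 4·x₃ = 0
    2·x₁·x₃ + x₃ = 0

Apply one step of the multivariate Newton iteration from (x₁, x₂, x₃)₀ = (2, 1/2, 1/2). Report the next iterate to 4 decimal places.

(3.7021, 1.1915, -0.3404)

At (2, 1/2, 1/2): F = (-2.0000, 3.5000, 2.5000).
Jacobian J = [[0, 6·x₂ + x₃, x₂], [x₃, 1, x₁ + 4], [2·x₃, 0, 2·x₁ + 1]].
At the point, J = [[0.0000, 3.5000, 0.5000], [0.5000, 1.0000, 6.0000], [1.0000, 0.0000, 5.0000]] (det J = 11.7500).
Solving J·Δ = −F gives Δ = (1.7021, 0.6915, -0.8404).
Then the next iterate is (x₁, x₂, x₃)₁ = (3.7021, 1.1915, -0.3404).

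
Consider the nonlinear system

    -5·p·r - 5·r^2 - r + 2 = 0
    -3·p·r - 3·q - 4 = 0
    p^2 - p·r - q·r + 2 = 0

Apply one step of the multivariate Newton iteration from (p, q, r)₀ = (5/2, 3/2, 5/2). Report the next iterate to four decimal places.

(0.3457, 0.1447, 1.5631)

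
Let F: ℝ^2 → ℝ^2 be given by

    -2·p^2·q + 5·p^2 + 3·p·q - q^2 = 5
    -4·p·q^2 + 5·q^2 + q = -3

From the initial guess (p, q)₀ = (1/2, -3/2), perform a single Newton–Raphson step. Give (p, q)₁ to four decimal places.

At (1/2, -3/2): F = (-7.5000, 8.2500).
Jacobian J = [[-4·p·q + 10·p + 3·q, -2·p^2 + 3·p - 2·q], [-4·q^2, -8·p·q + 10·q + 1]].
At the point, J = [[3.5000, 4.0000], [-9.0000, -8.0000]] (det J = 8.0000).
Solving J·Δ = −F gives Δ = (-3.3750, 4.8281).
Then the next iterate is (p, q)₁ = (-2.8750, 3.3281).

(-2.8750, 3.3281)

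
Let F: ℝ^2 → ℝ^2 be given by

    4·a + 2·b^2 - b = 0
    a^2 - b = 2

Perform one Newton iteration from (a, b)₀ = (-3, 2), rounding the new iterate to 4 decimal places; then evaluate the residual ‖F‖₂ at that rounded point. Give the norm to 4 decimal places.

0.6820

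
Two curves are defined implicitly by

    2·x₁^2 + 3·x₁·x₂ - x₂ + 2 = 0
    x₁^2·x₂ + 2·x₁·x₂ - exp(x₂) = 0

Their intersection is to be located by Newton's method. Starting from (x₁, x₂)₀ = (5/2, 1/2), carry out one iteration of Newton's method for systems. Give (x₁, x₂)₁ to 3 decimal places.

At (5/2, 1/2): F = (17.750, 3.97628).
Jacobian J = [[4·x₁ + 3·x₂, 3·x₁ - 1], [2·x₁·x₂ + 2·x₂, x₁^2 + 2·x₁ - exp(x₂)]].
At the point, J = [[11.500, 6.500], [3.500, 9.60128]] (det J = 87.66471).
Solving J·Δ = −F gives Δ = (-1.649, 0.187).
Then the next iterate is (x₁, x₂)₁ = (0.851, 0.687).

(0.851, 0.687)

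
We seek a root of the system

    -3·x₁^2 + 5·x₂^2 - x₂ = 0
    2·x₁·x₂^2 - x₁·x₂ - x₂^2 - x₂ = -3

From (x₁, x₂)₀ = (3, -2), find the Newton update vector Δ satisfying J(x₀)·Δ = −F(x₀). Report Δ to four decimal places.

At (3, -2): F = (-5.0000, 31.0000).
Jacobian J = [[-6·x₁, 10·x₂ - 1], [2·x₂^2 - x₂, 4·x₁·x₂ - x₁ - 2·x₂ - 1]].
At the point, J = [[-18.0000, -21.0000], [10.0000, -24.0000]] (det J = 642.0000).
Solving J·Δ = −F gives Δ = (-1.2009, 0.7913).

(-1.2009, 0.7913)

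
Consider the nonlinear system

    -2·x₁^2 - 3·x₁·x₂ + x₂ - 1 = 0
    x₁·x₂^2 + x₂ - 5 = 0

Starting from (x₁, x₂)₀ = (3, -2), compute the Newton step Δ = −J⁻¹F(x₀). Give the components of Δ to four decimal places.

(-0.7449, 0.1837)

At (3, -2): F = (-3.0000, 5.0000).
Jacobian J = [[-4·x₁ - 3·x₂, -3·x₁ + 1], [x₂^2, 2·x₁·x₂ + 1]].
At the point, J = [[-6.0000, -8.0000], [4.0000, -11.0000]] (det J = 98.0000).
Solving J·Δ = −F gives Δ = (-0.7449, 0.1837).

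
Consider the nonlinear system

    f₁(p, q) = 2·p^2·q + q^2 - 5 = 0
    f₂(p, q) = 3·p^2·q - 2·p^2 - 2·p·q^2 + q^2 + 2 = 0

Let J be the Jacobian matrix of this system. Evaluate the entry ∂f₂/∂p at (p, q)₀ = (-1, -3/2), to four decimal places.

8.5000

∂f₂/∂p = 6·p·q - 4·p - 2·q^2.
At (-1, -3/2) this is 8.5000.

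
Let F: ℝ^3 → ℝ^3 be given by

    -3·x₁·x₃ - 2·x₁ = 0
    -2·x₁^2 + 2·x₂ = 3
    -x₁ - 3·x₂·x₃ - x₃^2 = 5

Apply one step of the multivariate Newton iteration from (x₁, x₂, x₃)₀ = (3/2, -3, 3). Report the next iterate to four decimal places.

(-0.2052, -1.3656, 3.5016)

At (3/2, -3, 3): F = (-16.5000, -13.5000, 11.5000).
Jacobian J = [[-3·x₃ - 2, 0, -3·x₁], [-4·x₁, 2, 0], [-1, -3·x₃, -3·x₂ - 2·x₃]].
At the point, J = [[-11.0000, 0.0000, -4.5000], [-6.0000, 2.0000, 0.0000], [-1.0000, -9.0000, 3.0000]] (det J = -318.0000).
Solving J·Δ = −F gives Δ = (-1.7052, 1.6344, 0.5016).
Then the next iterate is (x₁, x₂, x₃)₁ = (-0.2052, -1.3656, 3.5016).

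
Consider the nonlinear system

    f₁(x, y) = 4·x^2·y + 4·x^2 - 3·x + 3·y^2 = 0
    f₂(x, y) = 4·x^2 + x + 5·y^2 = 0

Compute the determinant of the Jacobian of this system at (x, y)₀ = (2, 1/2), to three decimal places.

J = [[8·x·y + 8·x - 3, 4·x^2 + 6·y], [8·x + 1, 10·y]].
At the point, J = [[21.000, 19.000], [17.000, 5.000]].
det J = -218.000.

-218.000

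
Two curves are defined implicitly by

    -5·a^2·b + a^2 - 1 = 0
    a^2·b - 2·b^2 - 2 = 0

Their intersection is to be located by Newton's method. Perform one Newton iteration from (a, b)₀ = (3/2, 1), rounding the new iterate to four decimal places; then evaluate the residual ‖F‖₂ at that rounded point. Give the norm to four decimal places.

1.9298

At (3/2, 1): F = (-10.0000, -1.7500).
Jacobian J = [[-10·a·b + 2·a, -5·a^2], [2·a·b, a^2 - 4·b]].
At the point, J = [[-12.0000, -11.2500], [3.0000, -1.7500]] (det J = 54.7500).
Solving J·Δ = −F gives Δ = (0.0400, -0.9315).
Then the next iterate is (a, b)₁ = (1.5400, 0.0685).
Re-evaluating at (1.5400, 0.0685): F = (0.559327, -1.846930), so ‖F‖₂ = 1.9298.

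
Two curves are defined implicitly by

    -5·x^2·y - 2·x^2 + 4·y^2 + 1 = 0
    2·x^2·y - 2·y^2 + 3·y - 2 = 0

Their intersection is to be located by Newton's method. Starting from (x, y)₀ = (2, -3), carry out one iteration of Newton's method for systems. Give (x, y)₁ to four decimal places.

(4.0357, 1.4286)

At (2, -3): F = (89.0000, -53.0000).
Jacobian J = [[-10·x·y - 4·x, -5·x^2 + 8·y], [4·x·y, 2·x^2 - 4·y + 3]].
At the point, J = [[52.0000, -44.0000], [-24.0000, 23.0000]] (det J = 140.0000).
Solving J·Δ = −F gives Δ = (2.0357, 4.4286).
Then the next iterate is (x, y)₁ = (4.0357, 1.4286).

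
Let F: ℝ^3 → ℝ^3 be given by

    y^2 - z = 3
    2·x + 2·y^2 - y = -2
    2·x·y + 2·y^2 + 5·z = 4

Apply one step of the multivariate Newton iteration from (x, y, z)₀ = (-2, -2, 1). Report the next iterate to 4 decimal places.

(-3.0300, -1.3400, -1.6400)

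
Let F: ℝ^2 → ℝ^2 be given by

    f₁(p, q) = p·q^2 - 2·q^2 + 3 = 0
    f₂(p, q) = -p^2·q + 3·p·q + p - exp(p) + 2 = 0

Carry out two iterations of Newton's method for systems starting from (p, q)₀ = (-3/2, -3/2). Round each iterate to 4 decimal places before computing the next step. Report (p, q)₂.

(0.1903, -1.2821)

At (-3/2, -3/2): F = (-4.8750, 10.401870).
Jacobian J = [[q^2, 2·p·q - 4·q], [-2·p·q + 3·q - exp(p) + 1, -p^2 + 3·p]].
At the point, J = [[2.2500, 10.5000], [-8.223130, -6.7500]] (det J = 71.155367).
Solving J·Δ = −F gives Δ = (1.0725, 0.2345).
Then the next iterate is (p, q)₁ = (-0.4275, -1.2655).
Round to (-0.4275, -1.2655) and repeat: F = (-0.887618, 2.774644), J = [[1.601490, 6.144003], [-4.530640, -1.465256]].
Δ = (0.6178, -0.0166), so (p, q)₂ = (0.1903, -1.2821).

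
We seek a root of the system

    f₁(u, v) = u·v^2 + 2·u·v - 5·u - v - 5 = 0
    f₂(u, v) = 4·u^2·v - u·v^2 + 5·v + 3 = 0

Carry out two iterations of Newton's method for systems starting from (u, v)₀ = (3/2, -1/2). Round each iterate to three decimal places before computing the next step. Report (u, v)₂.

(-0.731, -0.438)

At (3/2, -1/2): F = (-13.125, -4.375).
Jacobian J = [[v^2 + 2·v - 5, 2·u·v + 2·u - 1], [8·u·v - v^2, 4·u^2 - 2·u·v + 5]].
At the point, J = [[-5.750, 0.500], [-6.250, 15.500]] (det J = -86.000).
Solving J·Δ = −F gives Δ = (-2.340, -0.661).
Then the next iterate is (u, v)₁ = (-0.840, -1.161).
Round to (-0.840, -1.161) and repeat: F = (1.17923, -4.94955), J = [[-5.97408, -0.72952], [6.45400, 5.87192]].
Δ = (0.109, 0.723), so (u, v)₂ = (-0.731, -0.438).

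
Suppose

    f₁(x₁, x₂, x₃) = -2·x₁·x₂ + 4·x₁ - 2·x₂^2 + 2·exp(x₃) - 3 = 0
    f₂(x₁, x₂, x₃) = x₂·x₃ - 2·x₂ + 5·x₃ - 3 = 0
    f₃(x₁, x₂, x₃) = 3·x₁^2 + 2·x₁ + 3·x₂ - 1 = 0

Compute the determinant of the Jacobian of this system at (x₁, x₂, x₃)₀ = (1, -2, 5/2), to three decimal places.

J = [[-2·x₂ + 4, -2·x₁ - 4·x₂, 2·exp(x₃)], [0, x₃ - 2, x₂ + 5], [6·x₁ + 2, 3, 0]].
At the point, J = [[8.000, 6.000, 24.36499], [0.000, 0.500, 3.000], [8.000, 3.000, 0.000]].
det J = -25.460.

-25.460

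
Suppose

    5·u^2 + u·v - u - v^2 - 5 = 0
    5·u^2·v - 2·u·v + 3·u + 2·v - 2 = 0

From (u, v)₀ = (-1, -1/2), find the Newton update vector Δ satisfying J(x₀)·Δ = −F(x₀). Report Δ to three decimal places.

(0.109, 0.947)

At (-1, -1/2): F = (1.250, -9.500).
Jacobian J = [[10·u + v - 1, u - 2·v], [10·u·v - 2·v + 3, 5·u^2 - 2·u + 2]].
At the point, J = [[-11.500, 0.000], [9.000, 9.000]] (det J = -103.500).
Solving J·Δ = −F gives Δ = (0.109, 0.947).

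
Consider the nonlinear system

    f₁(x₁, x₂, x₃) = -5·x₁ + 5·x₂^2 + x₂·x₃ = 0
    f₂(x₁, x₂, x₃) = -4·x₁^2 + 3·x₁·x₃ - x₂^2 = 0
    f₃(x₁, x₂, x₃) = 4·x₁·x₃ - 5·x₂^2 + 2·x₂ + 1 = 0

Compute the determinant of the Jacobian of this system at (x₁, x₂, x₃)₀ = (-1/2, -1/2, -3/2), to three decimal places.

J = [[-5, 10·x₂ + x₃, x₂], [-8·x₁ + 3·x₃, -2·x₂, 3·x₁], [4·x₃, -10·x₂ + 2, 4·x₁]].
At the point, J = [[-5.000, -6.500, -0.500], [-0.500, 1.000, -1.500], [-6.000, 7.000, -2.000]].
det J = -95.750.

-95.750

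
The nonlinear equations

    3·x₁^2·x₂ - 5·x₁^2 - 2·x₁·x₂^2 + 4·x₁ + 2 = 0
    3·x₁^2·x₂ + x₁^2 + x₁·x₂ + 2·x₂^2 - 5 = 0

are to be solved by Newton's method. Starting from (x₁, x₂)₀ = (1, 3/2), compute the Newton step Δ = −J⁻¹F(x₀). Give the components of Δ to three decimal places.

At (1, 3/2): F = (1.000, 6.500).
Jacobian J = [[6·x₁·x₂ - 10·x₁ - 2·x₂^2 + 4, 3·x₁^2 - 4·x₁·x₂], [6·x₁·x₂ + 2·x₁ + x₂, 3·x₁^2 + x₁ + 4·x₂]].
At the point, J = [[-1.500, -3.000], [12.500, 10.000]] (det J = 22.500).
Solving J·Δ = −F gives Δ = (-1.311, 0.989).

(-1.311, 0.989)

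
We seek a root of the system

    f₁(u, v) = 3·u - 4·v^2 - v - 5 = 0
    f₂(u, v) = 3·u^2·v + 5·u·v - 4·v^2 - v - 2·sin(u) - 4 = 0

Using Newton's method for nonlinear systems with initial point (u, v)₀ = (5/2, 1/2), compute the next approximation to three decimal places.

At (5/2, 1/2): F = (1.000, 8.92806).
Jacobian J = [[3, -8·v - 1], [6·u·v + 5·v - 2·cos(u), 3·u^2 + 5·u - 8·v - 1]].
At the point, J = [[3.000, -5.000], [11.60229, 26.250]] (det J = 136.76144).
Solving J·Δ = −F gives Δ = (-0.518, -0.111).
Then the next iterate is (u, v)₁ = (1.982, 0.389).

(1.982, 0.389)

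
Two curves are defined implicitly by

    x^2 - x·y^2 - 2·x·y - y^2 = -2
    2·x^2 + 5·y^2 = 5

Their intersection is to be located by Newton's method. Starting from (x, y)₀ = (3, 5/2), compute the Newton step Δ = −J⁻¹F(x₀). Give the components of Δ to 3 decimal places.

At (3, 5/2): F = (-29.000, 44.250).
Jacobian J = [[2·x - y^2 - 2·y, -2·x·y - 2·x - 2·y], [4·x, 10·y]].
At the point, J = [[-5.250, -26.000], [12.000, 25.000]] (det J = 180.750).
Solving J·Δ = −F gives Δ = (-2.354, -0.640).

(-2.354, -0.640)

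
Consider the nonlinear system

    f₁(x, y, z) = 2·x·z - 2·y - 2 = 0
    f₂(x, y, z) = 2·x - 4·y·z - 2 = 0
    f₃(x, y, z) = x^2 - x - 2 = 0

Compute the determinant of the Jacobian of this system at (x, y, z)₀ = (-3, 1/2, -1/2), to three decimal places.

-112.000

J = [[2·z, -2, 2·x], [2, -4·z, -4·y], [2·x - 1, 0, 0]].
At the point, J = [[-1.000, -2.000, -6.000], [2.000, 2.000, -2.000], [-7.000, 0.000, 0.000]].
det J = -112.000.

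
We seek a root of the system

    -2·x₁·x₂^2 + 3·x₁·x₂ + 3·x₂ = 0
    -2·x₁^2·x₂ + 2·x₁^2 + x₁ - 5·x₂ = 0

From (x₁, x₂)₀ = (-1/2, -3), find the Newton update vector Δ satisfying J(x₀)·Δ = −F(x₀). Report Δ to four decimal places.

(-0.4231, 3.5385)

At (-1/2, -3): F = (4.5000, 16.5000).
Jacobian J = [[-2·x₂^2 + 3·x₂, -4·x₁·x₂ + 3·x₁ + 3], [-4·x₁·x₂ + 4·x₁ + 1, -2·x₁^2 - 5]].
At the point, J = [[-27.0000, -4.5000], [-7.0000, -5.5000]] (det J = 117.0000).
Solving J·Δ = −F gives Δ = (-0.4231, 3.5385).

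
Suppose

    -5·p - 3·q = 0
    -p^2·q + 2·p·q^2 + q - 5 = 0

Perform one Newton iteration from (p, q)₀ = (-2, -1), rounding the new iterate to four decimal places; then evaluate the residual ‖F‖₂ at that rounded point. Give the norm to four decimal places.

5.0118

At (-2, -1): F = (13.0000, -6.0000).
Jacobian J = [[-5, -3], [-2·p·q + 2·q^2, -p^2 + 4·p·q + 1]].
At the point, J = [[-5.0000, -3.0000], [-2.0000, 5.0000]] (det J = -31.0000).
Solving J·Δ = −F gives Δ = (1.5161, 1.8065).
Then the next iterate is (p, q)₁ = (-0.4839, 0.8065).
Re-evaluating at (-0.4839, 0.8065): F = (0.0000, -5.011847), so ‖F‖₂ = 5.0118.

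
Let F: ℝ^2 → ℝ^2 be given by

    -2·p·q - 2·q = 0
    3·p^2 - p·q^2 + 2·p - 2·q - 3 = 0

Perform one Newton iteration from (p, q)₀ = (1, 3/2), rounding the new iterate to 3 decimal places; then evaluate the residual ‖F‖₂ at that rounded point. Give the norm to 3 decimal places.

2.004

At (1, 3/2): F = (-6.000, -3.250).
Jacobian J = [[-2·q, -2·p - 2], [6·p - q^2 + 2, -2·p·q - 2]].
At the point, J = [[-3.000, -4.000], [5.750, -5.000]] (det J = 38.000).
Solving J·Δ = −F gives Δ = (-0.447, -1.164).
Then the next iterate is (p, q)₁ = (0.553, 0.336).
Re-evaluating at (0.553, 0.336): F = (-1.04362, -1.71100), so ‖F‖₂ = 2.004.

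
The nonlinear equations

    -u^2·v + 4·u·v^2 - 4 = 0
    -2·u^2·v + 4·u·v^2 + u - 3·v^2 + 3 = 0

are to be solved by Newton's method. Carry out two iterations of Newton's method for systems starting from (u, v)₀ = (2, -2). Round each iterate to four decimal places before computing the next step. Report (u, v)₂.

(0.4870, -1.5517)

At (2, -2): F = (36.0000, 41.0000).
Jacobian J = [[-2·u·v + 4·v^2, -u^2 + 8·u·v], [-4·u·v + 4·v^2 + 1, -2·u^2 + 8·u·v - 6·v]].
At the point, J = [[24.0000, -36.0000], [33.0000, -28.0000]] (det J = 516.0000).
Solving J·Δ = −F gives Δ = (-0.9070, 0.3953).
Then the next iterate is (u, v)₁ = (1.0930, -1.6047).
Round to (1.0930, -1.6047) and repeat: F = (9.175225, 11.460092), J = [[13.808123, -15.226146], [18.315997, -6.792595]].
Δ = (-0.6060, 0.0530), so (u, v)₂ = (0.4870, -1.5517).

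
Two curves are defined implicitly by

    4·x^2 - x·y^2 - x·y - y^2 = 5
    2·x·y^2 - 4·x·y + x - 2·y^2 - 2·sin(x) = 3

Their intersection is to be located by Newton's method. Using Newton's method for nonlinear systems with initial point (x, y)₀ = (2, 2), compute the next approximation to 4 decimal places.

(7.9044, 5.8603)

At (2, 2): F = (-5.0000, -10.818595).
Jacobian J = [[8·x - y^2 - y, -2·x·y - x - 2·y], [2·y^2 - 4·y - 2·cos(x) + 1, 4·x·y - 4·x - 4·y]].
At the point, J = [[10.0000, -14.0000], [1.832294, 0.0000]] (det J = 25.652111).
Solving J·Δ = −F gives Δ = (5.9044, 3.8603).
Then the next iterate is (x, y)₁ = (7.9044, 5.8603).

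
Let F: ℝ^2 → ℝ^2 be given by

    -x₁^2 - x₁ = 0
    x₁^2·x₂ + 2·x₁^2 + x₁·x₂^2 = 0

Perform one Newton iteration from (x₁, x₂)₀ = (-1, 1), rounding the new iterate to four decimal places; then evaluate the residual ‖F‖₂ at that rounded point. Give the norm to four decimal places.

4.0000

At (-1, 1): F = (0.0000, 2.0000).
Jacobian J = [[-2·x₁ - 1, 0], [2·x₁·x₂ + 4·x₁ + x₂^2, x₁^2 + 2·x₁·x₂]].
At the point, J = [[1.0000, 0.0000], [-5.0000, -1.0000]] (det J = -1.0000).
Solving J·Δ = −F gives Δ = (0.0000, 2.0000).
Then the next iterate is (x₁, x₂)₁ = (-1.0000, 3.0000).
Re-evaluating at (-1.0000, 3.0000): F = (0.0000, -4.0000), so ‖F‖₂ = 4.0000.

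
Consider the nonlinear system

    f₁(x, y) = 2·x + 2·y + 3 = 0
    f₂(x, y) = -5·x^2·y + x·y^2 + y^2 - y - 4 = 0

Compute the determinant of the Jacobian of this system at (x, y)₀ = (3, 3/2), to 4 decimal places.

17.5000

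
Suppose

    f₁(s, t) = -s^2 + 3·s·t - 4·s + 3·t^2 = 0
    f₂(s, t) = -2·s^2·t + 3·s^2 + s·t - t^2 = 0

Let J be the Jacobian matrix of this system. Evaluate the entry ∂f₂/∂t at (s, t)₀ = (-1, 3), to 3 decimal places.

-9.000

∂f₂/∂t = -2·s^2 + s - 2·t.
At (-1, 3) this is -9.000.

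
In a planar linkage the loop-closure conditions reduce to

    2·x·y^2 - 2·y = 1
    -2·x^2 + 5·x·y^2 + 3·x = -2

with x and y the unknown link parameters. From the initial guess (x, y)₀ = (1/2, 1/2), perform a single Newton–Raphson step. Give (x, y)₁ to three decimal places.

At (1/2, 1/2): F = (-1.750, 3.625).
Jacobian J = [[2·y^2, 4·x·y - 2], [-4·x + 5·y^2 + 3, 10·x·y]].
At the point, J = [[0.500, -1.000], [2.250, 2.500]] (det J = 3.500).
Solving J·Δ = −F gives Δ = (0.214, -1.643).
Then the next iterate is (x, y)₁ = (0.714, -1.143).

(0.714, -1.143)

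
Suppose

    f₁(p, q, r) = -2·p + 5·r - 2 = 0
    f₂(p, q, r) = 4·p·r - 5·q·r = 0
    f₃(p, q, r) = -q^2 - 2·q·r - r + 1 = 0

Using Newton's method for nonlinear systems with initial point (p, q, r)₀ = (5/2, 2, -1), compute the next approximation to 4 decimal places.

At (5/2, 2, -1): F = (-12.0000, 0.0000, 2.0000).
Jacobian J = [[-2, 0, 5], [4·r, -5·r, 4·p - 5·q], [0, -2·q - 2·r, -2·q - 1]].
At the point, J = [[-2.0000, 0.0000, 5.0000], [-4.0000, 5.0000, 0.0000], [0.0000, -2.0000, -5.0000]] (det J = 90.0000).
Solving J·Δ = −F gives Δ = (-2.7778, -2.2222, 1.2889).
Then the next iterate is (p, q, r)₁ = (-0.2778, -0.2222, 0.2889).

(-0.2778, -0.2222, 0.2889)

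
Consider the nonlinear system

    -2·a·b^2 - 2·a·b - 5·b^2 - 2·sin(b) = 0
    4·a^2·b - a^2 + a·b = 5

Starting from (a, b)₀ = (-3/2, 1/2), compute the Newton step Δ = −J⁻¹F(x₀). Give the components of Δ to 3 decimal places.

(-0.178, 0.407)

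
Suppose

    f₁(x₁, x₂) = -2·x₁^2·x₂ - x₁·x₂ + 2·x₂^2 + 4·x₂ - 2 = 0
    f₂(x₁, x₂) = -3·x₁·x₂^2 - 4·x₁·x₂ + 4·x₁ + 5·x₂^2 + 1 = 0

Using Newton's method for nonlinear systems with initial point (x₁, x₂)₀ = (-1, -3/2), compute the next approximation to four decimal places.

(-1.6717, -1.1591)

At (-1, -3/2): F = (-2.0000, 9.0000).
Jacobian J = [[-4·x₁·x₂ - x₂, -2·x₁^2 - x₁ + 4·x₂ + 4], [-3·x₂^2 - 4·x₂ + 4, -6·x₁·x₂ - 4·x₁ + 10·x₂]].
At the point, J = [[-4.5000, -3.0000], [3.2500, -20.0000]] (det J = 99.7500).
Solving J·Δ = −F gives Δ = (-0.6717, 0.3409).
Then the next iterate is (x₁, x₂)₁ = (-1.6717, -1.1591).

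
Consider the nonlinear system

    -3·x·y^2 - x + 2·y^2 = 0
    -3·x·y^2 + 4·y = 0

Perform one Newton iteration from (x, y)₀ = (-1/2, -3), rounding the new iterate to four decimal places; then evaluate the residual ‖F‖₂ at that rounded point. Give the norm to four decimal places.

At (-1/2, -3): F = (32.0000, 1.5000).
Jacobian J = [[-3·y^2 - 1, -6·x·y + 4·y], [-3·y^2, -6·x·y + 4]].
At the point, J = [[-28.0000, -21.0000], [-27.0000, -5.0000]] (det J = -427.0000).
Solving J·Δ = −F gives Δ = (-0.3009, 1.9251).
Then the next iterate is (x, y)₁ = (-0.8009, -1.0749).
Re-evaluating at (-0.8009, -1.0749): F = (5.887824, -1.523496), so ‖F‖₂ = 6.0817.

6.0817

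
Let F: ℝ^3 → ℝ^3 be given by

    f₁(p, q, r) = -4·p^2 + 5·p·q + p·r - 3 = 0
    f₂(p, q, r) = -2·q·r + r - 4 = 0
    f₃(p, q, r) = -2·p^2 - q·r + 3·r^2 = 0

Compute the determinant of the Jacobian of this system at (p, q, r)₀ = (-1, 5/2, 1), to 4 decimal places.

-164.5000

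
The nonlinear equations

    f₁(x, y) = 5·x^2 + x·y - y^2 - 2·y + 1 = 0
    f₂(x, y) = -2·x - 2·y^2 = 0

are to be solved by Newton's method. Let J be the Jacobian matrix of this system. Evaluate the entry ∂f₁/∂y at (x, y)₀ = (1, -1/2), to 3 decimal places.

0.000

∂f₁/∂y = x - 2·y - 2.
At (1, -1/2) this is 0.000.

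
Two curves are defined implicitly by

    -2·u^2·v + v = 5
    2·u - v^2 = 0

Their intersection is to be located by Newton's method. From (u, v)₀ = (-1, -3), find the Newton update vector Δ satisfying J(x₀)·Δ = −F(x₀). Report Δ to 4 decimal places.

(-0.3286, 1.9429)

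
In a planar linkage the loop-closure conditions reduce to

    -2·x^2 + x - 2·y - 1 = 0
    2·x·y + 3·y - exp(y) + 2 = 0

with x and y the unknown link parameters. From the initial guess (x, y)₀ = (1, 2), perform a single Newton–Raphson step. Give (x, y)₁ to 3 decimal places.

At (1, 2): F = (-6.000, 4.61094).
Jacobian J = [[-4·x + 1, -2], [2·y, 2·x - exp(y) + 3]].
At the point, J = [[-3.000, -2.000], [4.000, -2.38906]] (det J = 15.16717).
Solving J·Δ = −F gives Δ = (-1.553, -0.670).
Then the next iterate is (x, y)₁ = (-0.553, 1.330).

(-0.553, 1.330)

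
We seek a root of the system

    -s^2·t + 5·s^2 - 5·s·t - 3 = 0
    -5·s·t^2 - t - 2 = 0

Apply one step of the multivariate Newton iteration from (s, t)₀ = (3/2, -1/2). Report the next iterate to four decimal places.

At (3/2, -1/2): F = (13.1250, -3.3750).
Jacobian J = [[-2·s·t + 10·s - 5·t, -s^2 - 5·s], [-5·t^2, -10·s·t - 1]].
At the point, J = [[19.0000, -9.7500], [-1.2500, 6.5000]] (det J = 111.3125).
Solving J·Δ = −F gives Δ = (-0.4708, 0.4287).
Then the next iterate is (s, t)₁ = (1.0292, -0.0713).

(1.0292, -0.0713)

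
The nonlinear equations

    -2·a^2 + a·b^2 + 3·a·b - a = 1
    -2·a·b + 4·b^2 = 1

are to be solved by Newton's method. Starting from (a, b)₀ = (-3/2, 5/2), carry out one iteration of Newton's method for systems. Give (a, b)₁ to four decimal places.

(-0.9926, 1.2407)

At (-3/2, 5/2): F = (-24.6250, 31.5000).
Jacobian J = [[-4·a + b^2 + 3·b - 1, 2·a·b + 3·a], [-2·b, -2·a + 8·b]].
At the point, J = [[18.7500, -12.0000], [-5.0000, 23.0000]] (det J = 371.2500).
Solving J·Δ = −F gives Δ = (0.5074, -1.2593).
Then the next iterate is (a, b)₁ = (-0.9926, 1.2407).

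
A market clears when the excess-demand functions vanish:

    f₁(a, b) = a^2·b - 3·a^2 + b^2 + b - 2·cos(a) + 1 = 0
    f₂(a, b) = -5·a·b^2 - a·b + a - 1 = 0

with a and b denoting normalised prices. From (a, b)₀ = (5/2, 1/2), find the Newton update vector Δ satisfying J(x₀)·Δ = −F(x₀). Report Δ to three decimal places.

(-1.183, -0.133)

At (5/2, 1/2): F = (-12.27271, -2.875).
Jacobian J = [[2·a·b - 6·a + 2·sin(a), a^2 + 2·b + 1], [-5·b^2 - b + 1, -10·a·b - a]].
At the point, J = [[-11.30306, 8.250], [-0.750, -15.000]] (det J = 175.73334).
Solving J·Δ = −F gives Δ = (-1.183, -0.133).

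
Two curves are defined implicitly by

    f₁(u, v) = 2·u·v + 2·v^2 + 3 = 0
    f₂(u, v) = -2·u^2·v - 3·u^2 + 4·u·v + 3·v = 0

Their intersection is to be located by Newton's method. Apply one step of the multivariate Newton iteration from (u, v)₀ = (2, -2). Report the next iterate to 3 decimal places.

At (2, -2): F = (3.000, -18.000).
Jacobian J = [[2·v, 2·u + 4·v], [-4·u·v - 6·u + 4·v, -2·u^2 + 4·u + 3]].
At the point, J = [[-4.000, -4.000], [-4.000, 3.000]] (det J = -28.000).
Solving J·Δ = −F gives Δ = (-2.250, 3.000).
Then the next iterate is (u, v)₁ = (-0.250, 1.000).

(-0.250, 1.000)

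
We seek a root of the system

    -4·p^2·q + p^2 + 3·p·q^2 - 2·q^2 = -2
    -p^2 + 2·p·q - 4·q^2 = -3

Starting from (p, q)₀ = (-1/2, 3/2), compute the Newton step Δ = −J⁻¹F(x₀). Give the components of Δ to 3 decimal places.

(0.033, -0.586)

At (-1/2, 3/2): F = (-7.125, -7.750).
Jacobian J = [[-8·p·q + 2·p + 3·q^2, -4·p^2 + 6·p·q - 4·q], [-2·p + 2·q, 2·p - 8·q]].
At the point, J = [[11.750, -11.500], [4.000, -13.000]] (det J = -106.750).
Solving J·Δ = −F gives Δ = (0.033, -0.586).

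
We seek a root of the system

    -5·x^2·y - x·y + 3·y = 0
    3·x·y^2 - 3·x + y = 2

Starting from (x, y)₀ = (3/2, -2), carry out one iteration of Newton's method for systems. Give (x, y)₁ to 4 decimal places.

(0.9764, -1.7184)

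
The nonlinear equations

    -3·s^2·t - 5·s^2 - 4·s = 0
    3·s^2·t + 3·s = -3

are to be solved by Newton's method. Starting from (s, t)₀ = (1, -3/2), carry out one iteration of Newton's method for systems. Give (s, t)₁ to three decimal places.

(0.727, -2.545)

At (1, -3/2): F = (-4.500, 1.500).
Jacobian J = [[-6·s·t - 10·s - 4, -3·s^2], [6·s·t + 3, 3·s^2]].
At the point, J = [[-5.000, -3.000], [-6.000, 3.000]] (det J = -33.000).
Solving J·Δ = −F gives Δ = (-0.273, -1.045).
Then the next iterate is (s, t)₁ = (0.727, -2.545).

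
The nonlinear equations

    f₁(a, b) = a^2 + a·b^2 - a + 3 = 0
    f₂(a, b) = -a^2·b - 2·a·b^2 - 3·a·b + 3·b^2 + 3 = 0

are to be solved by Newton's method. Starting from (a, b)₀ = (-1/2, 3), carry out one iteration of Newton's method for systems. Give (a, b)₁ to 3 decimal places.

At (-1/2, 3): F = (-0.750, 42.750).
Jacobian J = [[2·a + b^2 - 1, 2·a·b], [-2·a·b - 2·b^2 - 3·b, -a^2 - 4·a·b - 3·a + 6·b]].
At the point, J = [[7.000, -3.000], [-24.000, 25.250]] (det J = 104.750).
Solving J·Δ = −F gives Δ = (-1.044, -2.685).
Then the next iterate is (a, b)₁ = (-1.544, 0.315).

(-1.544, 0.315)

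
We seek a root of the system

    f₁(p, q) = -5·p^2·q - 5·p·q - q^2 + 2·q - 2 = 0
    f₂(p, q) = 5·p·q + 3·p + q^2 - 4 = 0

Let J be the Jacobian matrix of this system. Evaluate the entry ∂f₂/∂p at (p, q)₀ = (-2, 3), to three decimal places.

∂f₂/∂p = 5·q + 3.
At (-2, 3) this is 18.000.

18.000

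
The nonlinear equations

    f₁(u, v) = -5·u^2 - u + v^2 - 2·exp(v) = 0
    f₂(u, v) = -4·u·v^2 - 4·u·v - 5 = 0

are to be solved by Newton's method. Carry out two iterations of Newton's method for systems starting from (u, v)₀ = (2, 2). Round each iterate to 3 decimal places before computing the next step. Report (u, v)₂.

At (2, 2): F = (-32.77811, -53.000).
Jacobian J = [[-10·u - 1, 2·v - 2·exp(v)], [-4·v^2 - 4·v, -8·u·v - 4·u]].
At the point, J = [[-21.000, -10.77811], [-24.000, -40.000]] (det J = 581.32531).
Solving J·Δ = −F gives Δ = (-1.273, -0.561).
Then the next iterate is (u, v)₁ = (0.727, 1.439).
Round to (0.727, 1.439) and repeat: F = (-9.73188, -15.20627), J = [[-8.270, -5.55495], [-14.03888, -11.27722]].
Δ = (-1.655, 0.711), so (u, v)₂ = (-0.928, 2.150).

(-0.928, 2.150)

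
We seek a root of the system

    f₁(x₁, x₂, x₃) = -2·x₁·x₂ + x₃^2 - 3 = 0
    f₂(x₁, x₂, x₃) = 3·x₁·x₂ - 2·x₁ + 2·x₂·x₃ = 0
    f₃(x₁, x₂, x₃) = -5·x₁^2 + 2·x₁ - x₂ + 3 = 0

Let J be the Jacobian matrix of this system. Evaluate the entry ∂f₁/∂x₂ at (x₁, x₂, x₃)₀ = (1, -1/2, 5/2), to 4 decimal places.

∂f₁/∂x₂ = -2·x₁.
At (1, -1/2, 5/2) this is -2.0000.

-2.0000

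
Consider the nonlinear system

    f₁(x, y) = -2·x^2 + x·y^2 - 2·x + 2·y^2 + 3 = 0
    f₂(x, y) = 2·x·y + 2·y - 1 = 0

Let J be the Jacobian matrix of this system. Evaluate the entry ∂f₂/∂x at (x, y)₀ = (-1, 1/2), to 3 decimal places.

1.000

∂f₂/∂x = 2·y.
At (-1, 1/2) this is 1.000.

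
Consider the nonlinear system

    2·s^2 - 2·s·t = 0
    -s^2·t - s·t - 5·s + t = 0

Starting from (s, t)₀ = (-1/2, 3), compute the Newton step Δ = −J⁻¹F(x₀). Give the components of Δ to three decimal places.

At (-1/2, 3): F = (3.500, 6.250).
Jacobian J = [[4·s - 2·t, -2·s], [-2·s·t - t - 5, -s^2 - s + 1]].
At the point, J = [[-8.000, 1.000], [-5.000, 1.250]] (det J = -5.000).
Solving J·Δ = −F gives Δ = (-0.375, -6.500).

(-0.375, -6.500)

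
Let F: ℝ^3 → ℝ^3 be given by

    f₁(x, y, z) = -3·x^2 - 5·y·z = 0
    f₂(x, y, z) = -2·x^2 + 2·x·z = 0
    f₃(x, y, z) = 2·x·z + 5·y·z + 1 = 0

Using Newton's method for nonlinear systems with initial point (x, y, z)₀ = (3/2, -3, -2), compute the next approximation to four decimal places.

At (3/2, -3, -2): F = (-36.7500, -10.5000, 25.0000).
Jacobian J = [[-6·x, -5·z, -5·y], [-4·x + 2·z, 0, 2·x], [2·z, 5·z, 2·x + 5·y]].
At the point, J = [[-9.0000, 10.0000, 15.0000], [-10.0000, 0.0000, 3.0000], [-4.0000, -10.0000, -12.0000]] (det J = -90.0000).
Solving J·Δ = −F gives Δ = (-0.4167, 0.1333, 2.1111).
Then the next iterate is (x, y, z)₁ = (1.0833, -2.8667, 0.1111).

(1.0833, -2.8667, 0.1111)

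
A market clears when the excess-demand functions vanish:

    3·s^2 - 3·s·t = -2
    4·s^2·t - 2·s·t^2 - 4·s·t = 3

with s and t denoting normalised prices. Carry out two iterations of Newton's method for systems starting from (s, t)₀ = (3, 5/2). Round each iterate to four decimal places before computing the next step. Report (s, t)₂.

(2.4825, 2.7500)

At (3, 5/2): F = (6.5000, 19.5000).
Jacobian J = [[6·s - 3·t, -3·s], [8·s·t - 2·t^2 - 4·t, 4·s^2 - 4·s·t - 4·s]].
At the point, J = [[10.5000, -9.0000], [37.5000, -6.0000]] (det J = 274.5000).
Solving J·Δ = −F gives Δ = (-0.4973, 0.1421).
Then the next iterate is (s, t)₁ = (2.5027, 2.6421).
Round to (2.5027, 2.6421) and repeat: F = (0.953371, 1.804558), J = [[7.0899, -7.5081], [28.369285, -11.406306]].
Δ = (-0.0202, 0.1079), so (s, t)₂ = (2.4825, 2.7500).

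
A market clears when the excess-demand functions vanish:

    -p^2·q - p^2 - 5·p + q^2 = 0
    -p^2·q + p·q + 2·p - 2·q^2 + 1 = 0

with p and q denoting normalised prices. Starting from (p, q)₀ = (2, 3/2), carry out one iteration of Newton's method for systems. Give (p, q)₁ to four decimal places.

(0.8128, 1.5585)

At (2, 3/2): F = (-17.7500, -2.5000).
Jacobian J = [[-2·p·q - 2·p - 5, -p^2 + 2·q], [-2·p·q + q + 2, -p^2 + p - 4·q]].
At the point, J = [[-15.0000, -1.0000], [-2.5000, -8.0000]] (det J = 117.5000).
Solving J·Δ = −F gives Δ = (-1.1872, 0.0585).
Then the next iterate is (p, q)₁ = (0.8128, 1.5585).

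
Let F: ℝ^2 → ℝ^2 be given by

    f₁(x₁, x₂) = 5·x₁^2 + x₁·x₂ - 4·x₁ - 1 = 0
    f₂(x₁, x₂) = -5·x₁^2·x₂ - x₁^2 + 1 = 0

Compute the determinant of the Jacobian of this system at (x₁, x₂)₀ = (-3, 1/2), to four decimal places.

J = [[10·x₁ + x₂ - 4, x₁], [-10·x₁·x₂ - 2·x₁, -5·x₁^2]].
At the point, J = [[-33.5000, -3.0000], [21.0000, -45.0000]].
det J = 1570.5000.

1570.5000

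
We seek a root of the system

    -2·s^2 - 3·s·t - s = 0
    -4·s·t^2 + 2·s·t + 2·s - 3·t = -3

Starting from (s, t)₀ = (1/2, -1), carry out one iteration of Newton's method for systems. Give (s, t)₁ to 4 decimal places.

(1.6667, -0.6667)

At (1/2, -1): F = (0.5000, 4.0000).
Jacobian J = [[-4·s - 3·t - 1, -3·s], [-4·t^2 + 2·t + 2, -8·s·t + 2·s - 3]].
At the point, J = [[0.0000, -1.5000], [-4.0000, 2.0000]] (det J = -6.0000).
Solving J·Δ = −F gives Δ = (1.1667, 0.3333).
Then the next iterate is (s, t)₁ = (1.6667, -0.6667).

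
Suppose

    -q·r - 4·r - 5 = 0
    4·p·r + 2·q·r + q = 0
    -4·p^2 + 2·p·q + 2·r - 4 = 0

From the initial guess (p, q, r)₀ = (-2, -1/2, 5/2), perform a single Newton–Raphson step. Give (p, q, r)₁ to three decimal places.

(-1.202, -2.136, -0.260)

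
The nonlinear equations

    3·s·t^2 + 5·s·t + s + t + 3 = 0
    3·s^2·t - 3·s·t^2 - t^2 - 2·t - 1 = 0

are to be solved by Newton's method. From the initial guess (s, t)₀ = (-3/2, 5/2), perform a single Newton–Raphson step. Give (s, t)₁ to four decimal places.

(-1.5088, 1.0118)

At (-3/2, 5/2): F = (-42.8750, 32.7500).
Jacobian J = [[3·t^2 + 5·t + 1, 6·s·t + 5·s + 1], [6·s·t - 3·t^2, 3·s^2 - 6·s·t - 2·t - 2]].
At the point, J = [[32.2500, -29.0000], [-41.2500, 22.2500]] (det J = -478.6875).
Solving J·Δ = −F gives Δ = (-0.0088, -1.4882).
Then the next iterate is (s, t)₁ = (-1.5088, 1.0118).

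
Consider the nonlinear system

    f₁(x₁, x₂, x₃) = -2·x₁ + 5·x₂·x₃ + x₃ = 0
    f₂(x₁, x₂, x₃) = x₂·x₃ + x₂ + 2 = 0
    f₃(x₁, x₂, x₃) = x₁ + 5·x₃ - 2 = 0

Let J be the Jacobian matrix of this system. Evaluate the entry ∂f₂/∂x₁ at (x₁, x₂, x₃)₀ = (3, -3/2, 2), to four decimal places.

0.0000

∂f₂/∂x₁ = 0.
At (3, -3/2, 2) this is 0.0000.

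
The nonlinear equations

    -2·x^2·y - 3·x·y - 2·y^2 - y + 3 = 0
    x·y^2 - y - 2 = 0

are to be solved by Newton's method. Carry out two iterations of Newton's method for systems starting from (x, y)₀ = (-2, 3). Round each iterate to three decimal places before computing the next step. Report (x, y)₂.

(-3.536, -0.163)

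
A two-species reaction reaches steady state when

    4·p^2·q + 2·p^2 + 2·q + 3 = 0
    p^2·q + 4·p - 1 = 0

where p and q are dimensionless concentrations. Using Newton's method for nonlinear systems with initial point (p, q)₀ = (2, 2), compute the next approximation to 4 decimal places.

At (2, 2): F = (47.0000, 15.0000).
Jacobian J = [[8·p·q + 4·p, 4·p^2 + 2], [2·p·q + 4, p^2]].
At the point, J = [[40.0000, 18.0000], [12.0000, 4.0000]] (det J = -56.0000).
Solving J·Δ = −F gives Δ = (-1.4643, 0.6429).
Then the next iterate is (p, q)₁ = (0.5357, 2.6429).

(0.5357, 2.6429)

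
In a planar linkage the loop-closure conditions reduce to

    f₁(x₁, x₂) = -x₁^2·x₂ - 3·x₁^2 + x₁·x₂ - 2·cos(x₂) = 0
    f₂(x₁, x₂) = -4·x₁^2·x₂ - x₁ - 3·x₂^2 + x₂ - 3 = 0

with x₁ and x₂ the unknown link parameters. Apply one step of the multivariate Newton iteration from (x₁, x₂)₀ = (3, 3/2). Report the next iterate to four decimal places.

(1.6354, 1.1646)

At (3, 3/2): F = (-36.141474, -65.2500).
Jacobian J = [[-2·x₁·x₂ - 6·x₁ + x₂, -x₁^2 + x₁ + 2·sin(x₂)], [-8·x₁·x₂ - 1, -4·x₁^2 - 6·x₂ + 1]].
At the point, J = [[-25.5000, -4.005010], [-37.0000, -44.0000]] (det J = 973.814629).
Solving J·Δ = −F gives Δ = (-1.3646, -0.3354).
Then the next iterate is (x₁, x₂)₁ = (1.6354, 1.1646).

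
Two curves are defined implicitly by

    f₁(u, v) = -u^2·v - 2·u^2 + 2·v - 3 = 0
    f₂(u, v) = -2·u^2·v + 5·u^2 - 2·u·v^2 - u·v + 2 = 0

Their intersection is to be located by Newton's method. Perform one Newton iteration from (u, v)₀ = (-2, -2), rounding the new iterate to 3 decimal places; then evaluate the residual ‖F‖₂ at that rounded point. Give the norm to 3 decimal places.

38.938

At (-2, -2): F = (-7.000, 50.000).
Jacobian J = [[-2·u·v - 4·u, -u^2 + 2], [-4·u·v + 10·u - 2·v^2 - v, -2·u^2 - 4·u·v - u]].
At the point, J = [[0.000, -2.000], [-42.000, -22.000]] (det J = -84.000).
Solving J·Δ = −F gives Δ = (3.024, -3.500).
Then the next iterate is (u, v)₁ = (1.024, -5.500).
Re-evaluating at (1.024, -5.500): F = (-10.32998, -37.54278), so ‖F‖₂ = 38.938.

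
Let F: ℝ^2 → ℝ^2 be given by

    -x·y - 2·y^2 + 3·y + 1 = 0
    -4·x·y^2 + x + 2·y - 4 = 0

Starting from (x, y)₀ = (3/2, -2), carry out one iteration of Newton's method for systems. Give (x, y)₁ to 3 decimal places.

At (3/2, -2): F = (-10.000, -30.500).
Jacobian J = [[-y, -x - 4·y + 3], [-4·y^2 + 1, -8·x·y + 2]].
At the point, J = [[2.000, 9.500], [-15.000, 26.000]] (det J = 194.500).
Solving J·Δ = −F gives Δ = (-0.153, 1.085).
Then the next iterate is (x, y)₁ = (1.347, -0.915).

(1.347, -0.915)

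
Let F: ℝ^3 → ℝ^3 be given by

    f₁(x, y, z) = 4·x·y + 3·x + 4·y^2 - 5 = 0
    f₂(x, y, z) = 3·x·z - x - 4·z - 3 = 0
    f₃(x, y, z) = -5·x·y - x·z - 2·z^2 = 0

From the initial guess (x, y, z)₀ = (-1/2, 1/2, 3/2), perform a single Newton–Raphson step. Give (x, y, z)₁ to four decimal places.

At (-1/2, 1/2, 3/2): F = (-6.5000, -10.7500, -2.5000).
Jacobian J = [[4·y + 3, 4·x + 8·y, 0], [3·z - 1, 0, 3·x - 4], [-5·y - z, -5·x, -x - 4·z]].
At the point, J = [[5.0000, 2.0000, 0.0000], [3.5000, 0.0000, -5.5000], [-4.0000, 2.5000, -5.5000]] (det J = 151.2500).
Solving J·Δ = −F gives Δ = (1.1909, 0.2727, -1.1967).
Then the next iterate is (x, y, z)₁ = (0.6909, 0.7727, 0.3033).

(0.6909, 0.7727, 0.3033)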